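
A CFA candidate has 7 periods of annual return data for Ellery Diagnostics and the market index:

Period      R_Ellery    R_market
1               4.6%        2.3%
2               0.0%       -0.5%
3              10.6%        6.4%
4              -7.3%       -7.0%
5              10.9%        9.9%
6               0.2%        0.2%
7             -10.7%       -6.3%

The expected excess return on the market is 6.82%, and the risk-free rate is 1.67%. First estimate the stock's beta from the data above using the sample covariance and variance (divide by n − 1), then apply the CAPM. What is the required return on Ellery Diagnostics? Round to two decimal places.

Mean R_i = (4.6 + 0.0 + 10.6 − 7.3 + 10.9 + 0.2 − 10.7) / 7 = 1.1857%
Mean R_m = (2.3 − 0.5 + 6.4 − 7.0 + 9.9 + 0.2 − 6.3) / 7 = 0.7143%
Σ(R_i − R̄_i)(R_m − R̄_m) = 298.9514  ⇒  Cov = 298.9514 / 6 = 49.8252
Σ(R_m − R̄_m)² = 229.6686  ⇒  Var(R_m) = 229.6686 / 6 = 38.2781
β = Cov / Var(R_m) = 49.8252 / 38.2781 = 1.3017
E(R) = R_f + β × MRP = 1.67% + 1.3017 × 6.82% = 10.55%

10.55%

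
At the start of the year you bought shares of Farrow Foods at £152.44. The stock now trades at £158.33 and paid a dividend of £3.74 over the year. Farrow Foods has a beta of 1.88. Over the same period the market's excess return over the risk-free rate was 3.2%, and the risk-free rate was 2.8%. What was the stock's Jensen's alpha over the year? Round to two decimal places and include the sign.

Realised HPR = (P1 + D1 − P0) / P0 = (158.33 + 3.74 − 152.44) / 152.44 = 9.63 / 152.44 = 6.3172%
CAPM required = R_f + β·MRP = 2.8% + 1.88 × 3.2% = 8.8160%
α = realised − required = 6.3172% − 8.8160% = -2.50%

-2.50%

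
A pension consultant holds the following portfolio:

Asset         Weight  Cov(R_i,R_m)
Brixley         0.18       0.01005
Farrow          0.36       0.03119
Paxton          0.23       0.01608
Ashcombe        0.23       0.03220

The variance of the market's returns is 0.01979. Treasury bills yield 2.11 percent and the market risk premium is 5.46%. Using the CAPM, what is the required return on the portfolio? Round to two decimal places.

β_Brixley = 0.01005 / 0.01979 = 0.5078
β_Farrow = 0.03119 / 0.01979 = 1.5760
β_Paxton = 0.01608 / 0.01979 = 0.8125
β_Ashcombe = 0.03220 / 0.01979 = 1.6271
β_P = Σ w_i β_i = 0.18×0.5078 + 0.36×1.5760 + 0.23×0.8125 + 0.23×1.6271 = 1.2199
E(R_P) = R_f + β_P × MRP = 2.11% + 1.2199 × 5.46% = 8.77%

8.77%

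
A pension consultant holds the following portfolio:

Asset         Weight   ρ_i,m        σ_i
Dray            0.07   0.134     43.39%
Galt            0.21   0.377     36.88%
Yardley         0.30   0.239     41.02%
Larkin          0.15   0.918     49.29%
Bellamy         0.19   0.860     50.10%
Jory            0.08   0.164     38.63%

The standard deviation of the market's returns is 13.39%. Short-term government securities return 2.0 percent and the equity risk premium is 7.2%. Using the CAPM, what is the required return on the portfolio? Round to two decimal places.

13.69%

β_Dray = 0.134 × 43.39% / 13.39% = 0.4342
β_Galt = 0.377 × 36.88% / 13.39% = 1.0384
β_Yardley = 0.239 × 41.02% / 13.39% = 0.7322
β_Larkin = 0.918 × 49.29% / 13.39% = 3.3793
β_Bellamy = 0.860 × 50.10% / 13.39% = 3.2178
β_Jory = 0.164 × 38.63% / 13.39% = 0.4731
β_P = Σ w_i β_i = 0.07×0.4342 + 0.21×1.0384 + 0.30×0.7322 + 0.15×3.3793 + 0.19×3.2178 + 0.08×0.4731 = 1.6242
E(R_P) = R_f + β_P × MRP = 2.0% + 1.6242 × 7.2% = 13.69%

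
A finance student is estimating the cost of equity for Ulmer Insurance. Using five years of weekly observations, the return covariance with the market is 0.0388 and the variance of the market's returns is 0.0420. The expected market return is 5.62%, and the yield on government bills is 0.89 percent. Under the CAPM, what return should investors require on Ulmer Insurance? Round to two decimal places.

β = Cov(R_i, R_m) / Var(R_m) = 0.0388 / 0.0420 = 0.9238
MRP = 5.62% − 0.89% = 4.73%
E(R) = R_f + β × MRP = 0.89% + 0.9238 × 4.73% = 5.26%

5.26%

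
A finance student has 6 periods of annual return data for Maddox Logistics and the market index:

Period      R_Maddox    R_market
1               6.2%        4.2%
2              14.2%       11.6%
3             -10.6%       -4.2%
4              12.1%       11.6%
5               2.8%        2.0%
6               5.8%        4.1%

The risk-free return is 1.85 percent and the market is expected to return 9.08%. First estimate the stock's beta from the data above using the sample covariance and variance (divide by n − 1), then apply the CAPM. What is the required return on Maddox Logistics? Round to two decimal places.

Mean R_i = (6.2 + 14.2 − 10.6 + 12.1 + 2.8 + 5.8) / 6 = 5.0833%
Mean R_m = (4.2 + 11.6 − 4.2 + 11.6 + 2.0 + 4.1) / 6 = 4.8833%
Σ(R_i − R̄_i)(R_m − R̄_m) = 256.0783  ⇒  Cov = 256.0783 / 5 = 51.2157
Σ(R_m − R̄_m)² = 182.1283  ⇒  Var(R_m) = 182.1283 / 5 = 36.4257
β = Cov / Var(R_m) = 51.2157 / 36.4257 = 1.4060
MRP = 9.08% − 1.85% = 7.23%
E(R) = R_f + β × MRP = 1.85% + 1.4060 × 7.23% = 12.02%

12.02%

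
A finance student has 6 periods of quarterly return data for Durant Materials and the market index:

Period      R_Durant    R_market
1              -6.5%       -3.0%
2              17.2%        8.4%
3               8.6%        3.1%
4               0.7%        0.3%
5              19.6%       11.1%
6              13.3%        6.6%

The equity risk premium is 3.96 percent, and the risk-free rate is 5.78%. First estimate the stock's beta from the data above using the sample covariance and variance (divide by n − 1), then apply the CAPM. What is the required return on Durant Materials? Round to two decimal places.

13.26%

Mean R_i = (-6.5 + 17.2 + 8.6 + 0.7 + 19.6 + 13.3) / 6 = 8.8167%
Mean R_m = (-3.0 + 8.4 + 3.1 + 0.3 + 11.1 + 6.6) / 6 = 4.4167%
Σ(R_i − R̄_i)(R_m − R̄_m) = 262.5483  ⇒  Cov = 262.5483 / 5 = 52.5097
Σ(R_m − R̄_m)² = 138.9883  ⇒  Var(R_m) = 138.9883 / 5 = 27.7977
β = Cov / Var(R_m) = 52.5097 / 27.7977 = 1.8890
E(R) = R_f + β × MRP = 5.78% + 1.8890 × 3.96% = 13.26%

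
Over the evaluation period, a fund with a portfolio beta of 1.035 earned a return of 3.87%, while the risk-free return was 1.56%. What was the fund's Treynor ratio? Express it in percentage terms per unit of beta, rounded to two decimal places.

2.23%

Treynor = (R_P − R_f) / β_P = (3.87% − 1.56%) / 1.0350 = 2.31% / 1.0350 = 2.23%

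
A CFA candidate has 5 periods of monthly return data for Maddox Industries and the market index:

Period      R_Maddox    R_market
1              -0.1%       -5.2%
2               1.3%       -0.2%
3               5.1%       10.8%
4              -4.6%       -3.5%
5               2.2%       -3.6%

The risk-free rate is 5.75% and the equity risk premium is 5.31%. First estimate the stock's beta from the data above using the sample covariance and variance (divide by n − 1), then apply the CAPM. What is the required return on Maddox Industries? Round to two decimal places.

7.80%

Mean R_i = (-0.1 + 1.3 + 5.1 − 4.6 + 2.2) / 5 = 0.7800%
Mean R_m = (-5.2 − 0.2 + 10.8 − 3.5 − 3.6) / 5 = -0.3400%
Σ(R_i − R̄_i)(R_m − R̄_m) = 64.8460  ⇒  Cov = 64.8460 / 4 = 16.2115
Σ(R_m − R̄_m)² = 168.3520  ⇒  Var(R_m) = 168.3520 / 4 = 42.0880
β = Cov / Var(R_m) = 16.2115 / 42.0880 = 0.3852
E(R) = R_f + β × MRP = 5.75% + 0.3852 × 5.31% = 7.80%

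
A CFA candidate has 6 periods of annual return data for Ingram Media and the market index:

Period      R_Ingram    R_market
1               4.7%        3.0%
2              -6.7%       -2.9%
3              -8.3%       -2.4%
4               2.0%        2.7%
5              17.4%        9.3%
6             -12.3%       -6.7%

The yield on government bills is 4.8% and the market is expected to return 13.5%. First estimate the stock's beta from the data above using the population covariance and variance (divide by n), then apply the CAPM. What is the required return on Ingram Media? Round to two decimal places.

Mean R_i = (4.7 − 6.7 − 8.3 + 2.0 + 17.4 − 12.3) / 6 = -0.5333%
Mean R_m = (3.0 − 2.9 − 2.4 + 2.7 + 9.3 − 6.7) / 6 = 0.5000%
Σ(R_i − R̄_i)(R_m − R̄_m) = 304.6800  ⇒  Cov = 304.6800 / 6 = 50.7800
Σ(R_m − R̄_m)² = 160.3400  ⇒  Var(R_m) = 160.3400 / 6 = 26.7233
β = Cov / Var(R_m) = 50.7800 / 26.7233 = 1.9002
MRP = 13.5% − 4.8% = 8.70%
E(R) = R_f + β × MRP = 4.8% + 1.9002 × 8.7% = 21.33%

21.33%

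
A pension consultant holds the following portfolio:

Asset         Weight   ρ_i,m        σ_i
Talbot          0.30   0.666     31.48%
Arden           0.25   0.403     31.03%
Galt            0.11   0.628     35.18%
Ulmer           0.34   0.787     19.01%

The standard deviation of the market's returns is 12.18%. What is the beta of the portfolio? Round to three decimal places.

β_Talbot = 0.666 × 31.48% / 12.18% = 1.7213
β_Arden = 0.403 × 31.03% / 12.18% = 1.0267
β_Galt = 0.628 × 35.18% / 12.18% = 1.8139
β_Ulmer = 0.787 × 19.01% / 12.18% = 1.2283
β_P = Σ w_i β_i = 0.30×1.7213 + 0.25×1.0267 + 0.11×1.8139 + 0.34×1.2283 = 1.3902

1.390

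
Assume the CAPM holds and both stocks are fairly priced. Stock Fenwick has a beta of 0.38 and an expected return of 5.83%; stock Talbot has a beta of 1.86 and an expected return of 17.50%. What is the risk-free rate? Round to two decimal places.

Both satisfy E(R) = R_f + β·MRP, so the slope of the SML is
MRP = (17.50% − 5.83%) / (1.86 − 0.38) = 11.67% / 1.48 = 7.8851%
R_f = E(R_Fenwick) − β_Fenwick·MRP = 5.83% − 0.38 × 7.8851% = 2.8337%

2.83%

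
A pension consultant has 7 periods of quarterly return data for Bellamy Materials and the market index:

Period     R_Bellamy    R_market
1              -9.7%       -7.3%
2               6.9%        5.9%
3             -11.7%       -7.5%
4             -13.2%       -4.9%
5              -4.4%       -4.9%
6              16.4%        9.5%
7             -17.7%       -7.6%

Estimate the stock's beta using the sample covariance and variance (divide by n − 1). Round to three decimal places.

1.652

Mean R_i = (-9.7 + 6.9 − 11.7 − 13.2 − 4.4 + 16.4 − 17.7) / 7 = -4.7714%
Mean R_m = (-7.3 + 5.9 − 7.5 − 4.9 − 4.9 + 9.5 − 7.6) / 7 = -2.4000%
Σ(R_i − R̄_i)(R_m − R̄_m) = 495.6700  ⇒  Cov = 495.6700 / 6 = 82.6117
Σ(R_m − R̄_m)² = 300.0600  ⇒  Var(R_m) = 300.0600 / 6 = 50.0100
β = Cov / Var(R_m) = 82.6117 / 50.0100 = 1.6519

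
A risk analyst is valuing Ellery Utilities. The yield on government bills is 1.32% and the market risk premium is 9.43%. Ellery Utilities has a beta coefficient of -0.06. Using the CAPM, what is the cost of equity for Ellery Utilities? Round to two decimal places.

0.75%

E(R) = R_f + β × MRP = 1.32% + -0.06 × 9.43% = 0.75%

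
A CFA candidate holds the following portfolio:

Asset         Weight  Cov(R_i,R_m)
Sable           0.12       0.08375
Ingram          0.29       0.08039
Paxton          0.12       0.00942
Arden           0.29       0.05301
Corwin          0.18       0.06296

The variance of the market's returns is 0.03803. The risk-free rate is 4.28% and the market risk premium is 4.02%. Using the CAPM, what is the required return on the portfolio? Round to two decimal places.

β_Sable = 0.08375 / 0.03803 = 2.2022
β_Ingram = 0.08039 / 0.03803 = 2.1139
β_Paxton = 0.00942 / 0.03803 = 0.2477
β_Arden = 0.05301 / 0.03803 = 1.3939
β_Corwin = 0.06296 / 0.03803 = 1.6555
β_P = Σ w_i β_i = 0.12×2.2022 + 0.29×2.1139 + 0.12×0.2477 + 0.29×1.3939 + 0.18×1.6555 = 1.6092
E(R_P) = R_f + β_P × MRP = 4.28% + 1.6092 × 4.02% = 10.75%

10.75%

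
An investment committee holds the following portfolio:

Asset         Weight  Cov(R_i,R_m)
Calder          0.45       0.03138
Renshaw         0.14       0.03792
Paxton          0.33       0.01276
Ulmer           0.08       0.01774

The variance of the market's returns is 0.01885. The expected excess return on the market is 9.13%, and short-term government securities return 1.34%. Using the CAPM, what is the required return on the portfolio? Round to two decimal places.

β_Calder = 0.03138 / 0.01885 = 1.6647
β_Renshaw = 0.03792 / 0.01885 = 2.0117
β_Paxton = 0.01276 / 0.01885 = 0.6769
β_Ulmer = 0.01774 / 0.01885 = 0.9411
β_P = Σ w_i β_i = 0.45×1.6647 + 0.14×2.0117 + 0.33×0.6769 + 0.08×0.9411 = 1.3294
E(R_P) = R_f + β_P × MRP = 1.34% + 1.3294 × 9.13% = 13.48%

13.48%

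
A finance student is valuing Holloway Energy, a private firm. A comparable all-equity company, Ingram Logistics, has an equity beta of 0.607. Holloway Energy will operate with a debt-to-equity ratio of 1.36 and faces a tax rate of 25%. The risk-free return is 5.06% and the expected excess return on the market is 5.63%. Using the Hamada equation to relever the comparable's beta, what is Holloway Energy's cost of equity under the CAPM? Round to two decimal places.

11.96%

β_L = β_U × [1 + (1 − t)(D/E)] = 0.607 × [1 + (1 − 0.25) × 1.36]
    = 0.607 × [1 + 0.75 × 1.36] = 0.607 × 2.0200 = 1.2261
E(R) = R_f + β_L × MRP = 5.06% + 1.2261 × 5.63% = 11.96%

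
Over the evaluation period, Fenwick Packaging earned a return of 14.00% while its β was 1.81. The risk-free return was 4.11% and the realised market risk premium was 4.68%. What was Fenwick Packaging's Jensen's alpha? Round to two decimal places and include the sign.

+1.42%

CAPM benchmark = R_f + β(R_m − R_f) = 4.11% + 1.81 × 4.68% = 12.5808%
α = actual − benchmark = 14.00% − 12.5808% = +1.42%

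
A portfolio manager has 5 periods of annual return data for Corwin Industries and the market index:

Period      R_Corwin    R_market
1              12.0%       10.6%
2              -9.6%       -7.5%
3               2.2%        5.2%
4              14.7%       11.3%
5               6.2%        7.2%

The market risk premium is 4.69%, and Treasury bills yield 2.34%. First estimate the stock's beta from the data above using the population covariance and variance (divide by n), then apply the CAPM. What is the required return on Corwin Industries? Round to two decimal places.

Mean R_i = (12.0 − 9.6 + 2.2 + 14.7 + 6.2) / 5 = 5.1000%
Mean R_m = (10.6 − 7.5 + 5.2 + 11.3 + 7.2) / 5 = 5.3600%
Σ(R_i − R̄_i)(R_m − R̄_m) = 284.7100  ⇒  Cov = 284.7100 / 5 = 56.9420
Σ(R_m − R̄_m)² = 231.5320  ⇒  Var(R_m) = 231.5320 / 5 = 46.3064
β = Cov / Var(R_m) = 56.9420 / 46.3064 = 1.2297
E(R) = R_f + β × MRP = 2.34% + 1.2297 × 4.69% = 8.11%

8.11%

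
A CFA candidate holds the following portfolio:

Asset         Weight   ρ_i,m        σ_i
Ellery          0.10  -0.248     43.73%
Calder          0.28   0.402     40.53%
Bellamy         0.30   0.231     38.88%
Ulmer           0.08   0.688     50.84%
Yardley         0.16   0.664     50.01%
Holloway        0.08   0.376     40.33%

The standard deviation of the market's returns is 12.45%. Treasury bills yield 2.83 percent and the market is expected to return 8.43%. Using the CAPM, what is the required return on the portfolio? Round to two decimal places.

β_Ellery = -0.248 × 43.73% / 12.45% = -0.8711
β_Calder = 0.402 × 40.53% / 12.45% = 1.3087
β_Bellamy = 0.231 × 38.88% / 12.45% = 0.7214
β_Ulmer = 0.688 × 50.84% / 12.45% = 2.8095
β_Yardley = 0.664 × 50.01% / 12.45% = 2.6672
β_Holloway = 0.376 × 40.33% / 12.45% = 1.2180
β_P = Σ w_i β_i = 0.10×-0.8711 + 0.28×1.3087 + 0.30×0.7214 + 0.08×2.8095 + 0.16×2.6672 + 0.08×1.2180 = 1.2447
MRP = 8.43% − 2.83% = 5.60%
E(R_P) = R_f + β_P × MRP = 2.83% + 1.2447 × 5.60% = 9.80%

9.80%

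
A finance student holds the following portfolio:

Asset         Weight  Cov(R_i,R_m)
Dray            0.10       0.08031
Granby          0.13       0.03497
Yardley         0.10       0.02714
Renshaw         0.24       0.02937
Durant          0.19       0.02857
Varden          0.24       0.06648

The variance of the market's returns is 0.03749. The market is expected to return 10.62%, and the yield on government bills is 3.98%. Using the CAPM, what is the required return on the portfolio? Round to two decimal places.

β_Dray = 0.08031 / 0.03749 = 2.1422
β_Granby = 0.03497 / 0.03749 = 0.9328
β_Yardley = 0.02714 / 0.03749 = 0.7239
β_Renshaw = 0.02937 / 0.03749 = 0.7834
β_Durant = 0.02857 / 0.03749 = 0.7621
β_Varden = 0.06648 / 0.03749 = 1.7733
β_P = Σ w_i β_i = 0.10×2.1422 + 0.13×0.9328 + 0.10×0.7239 + 0.24×0.7834 + 0.19×0.7621 + 0.24×1.7733 = 1.1663
MRP = 10.62% − 3.98% = 6.64%
E(R_P) = R_f + β_P × MRP = 3.98% + 1.1663 × 6.64% = 11.72%

11.72%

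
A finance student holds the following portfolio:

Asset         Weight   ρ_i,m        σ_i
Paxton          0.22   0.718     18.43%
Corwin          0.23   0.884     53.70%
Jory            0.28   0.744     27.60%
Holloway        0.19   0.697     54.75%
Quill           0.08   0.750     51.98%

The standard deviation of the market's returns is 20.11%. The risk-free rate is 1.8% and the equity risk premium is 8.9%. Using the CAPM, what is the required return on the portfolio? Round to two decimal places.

15.05%

β_Paxton = 0.718 × 18.43% / 20.11% = 0.6580
β_Corwin = 0.884 × 53.70% / 20.11% = 2.3606
β_Jory = 0.744 × 27.60% / 20.11% = 1.0211
β_Holloway = 0.697 × 54.75% / 20.11% = 1.8976
β_Quill = 0.750 × 51.98% / 20.11% = 1.9386
β_P = Σ w_i β_i = 0.22×0.6580 + 0.23×2.3606 + 0.28×1.0211 + 0.19×1.8976 + 0.08×1.9386 = 1.4892
E(R_P) = R_f + β_P × MRP = 1.8% + 1.4892 × 8.9% = 15.05%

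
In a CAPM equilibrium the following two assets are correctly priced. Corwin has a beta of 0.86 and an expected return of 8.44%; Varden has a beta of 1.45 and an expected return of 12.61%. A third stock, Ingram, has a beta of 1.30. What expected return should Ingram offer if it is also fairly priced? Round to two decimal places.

11.55%

MRP (SML slope) = (12.61% − 8.44%) / (1.45 − 0.86) = 4.17% / 0.59 = 7.0678%
R_f (intercept) = 8.44% − 0.86 × 7.0678% = 2.3617%
E(R_Ingram) = R_f + β × MRP = 2.3617% + 1.30 × 7.0678% = 11.55%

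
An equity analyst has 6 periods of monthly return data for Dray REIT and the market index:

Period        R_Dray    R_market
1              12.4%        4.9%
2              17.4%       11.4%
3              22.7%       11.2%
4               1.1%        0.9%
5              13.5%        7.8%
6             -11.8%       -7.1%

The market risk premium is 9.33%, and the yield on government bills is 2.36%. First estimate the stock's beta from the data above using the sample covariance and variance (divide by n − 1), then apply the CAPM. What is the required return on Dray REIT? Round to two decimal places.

Mean R_i = (12.4 + 17.4 + 22.7 + 1.1 + 13.5 − 11.8) / 6 = 9.2167%
Mean R_m = (4.9 + 11.4 + 11.2 + 0.9 + 7.8 − 7.1) / 6 = 4.8500%
Σ(R_i − R̄_i)(R_m − R̄_m) = 435.2250  ⇒  Cov = 435.2250 / 5 = 87.0450
Σ(R_m − R̄_m)² = 250.3350  ⇒  Var(R_m) = 250.3350 / 5 = 50.0670
β = Cov / Var(R_m) = 87.0450 / 50.0670 = 1.7386
E(R) = R_f + β × MRP = 2.36% + 1.7386 × 9.33% = 18.58%

18.58%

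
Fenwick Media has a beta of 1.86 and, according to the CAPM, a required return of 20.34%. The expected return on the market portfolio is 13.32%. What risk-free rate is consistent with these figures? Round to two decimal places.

5.16%

E(R) = R_f + β(E(R_m) − R_f) = R_f(1 − β) + β·E(R_m)
20.34% = R_f × (1 − 1.86) + 1.86 × 13.32%
20.34% = R_f × -0.86 + 24.7752%
R_f = (20.34% − 24.7752%) / -0.86 = 5.16%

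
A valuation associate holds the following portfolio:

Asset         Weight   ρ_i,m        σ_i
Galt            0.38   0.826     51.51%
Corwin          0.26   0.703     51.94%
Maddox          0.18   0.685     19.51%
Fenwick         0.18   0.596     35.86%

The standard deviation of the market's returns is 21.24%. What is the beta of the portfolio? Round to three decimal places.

1.503

β_Galt = 0.826 × 51.51% / 21.24% = 2.0032
β_Corwin = 0.703 × 51.94% / 21.24% = 1.7191
β_Maddox = 0.685 × 19.51% / 21.24% = 0.6292
β_Fenwick = 0.596 × 35.86% / 21.24% = 1.0062
β_P = Σ w_i β_i = 0.38×2.0032 + 0.26×1.7191 + 0.18×0.6292 + 0.18×1.0062 = 1.5026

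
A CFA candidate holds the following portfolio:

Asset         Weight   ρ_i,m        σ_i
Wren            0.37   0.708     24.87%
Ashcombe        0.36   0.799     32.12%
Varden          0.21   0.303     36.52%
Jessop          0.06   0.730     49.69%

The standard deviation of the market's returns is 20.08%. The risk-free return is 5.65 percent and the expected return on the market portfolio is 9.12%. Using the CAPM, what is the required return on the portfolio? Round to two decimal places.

β_Wren = 0.708 × 24.87% / 20.08% = 0.8769
β_Ashcombe = 0.799 × 32.12% / 20.08% = 1.2781
β_Varden = 0.303 × 36.52% / 20.08% = 0.5511
β_Jessop = 0.730 × 49.69% / 20.08% = 1.8065
β_P = Σ w_i β_i = 0.37×0.8769 + 0.36×1.2781 + 0.21×0.5511 + 0.06×1.8065 = 1.0087
MRP = 9.12% − 5.65% = 3.47%
E(R_P) = R_f + β_P × MRP = 5.65% + 1.0087 × 3.47% = 9.15%

9.15%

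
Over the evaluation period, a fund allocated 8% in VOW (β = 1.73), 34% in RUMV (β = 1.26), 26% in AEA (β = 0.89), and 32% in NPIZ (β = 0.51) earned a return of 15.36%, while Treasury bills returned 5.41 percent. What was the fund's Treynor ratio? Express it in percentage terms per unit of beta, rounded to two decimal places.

β_P = 0.08×1.73 + 0.34×1.26 + 0.26×0.89 + 0.32×0.51 = 0.9614
Treynor = (R_P − R_f) / β_P = (15.36% − 5.41%) / 0.9614 = 9.95% / 0.9614 = 10.35%

10.35%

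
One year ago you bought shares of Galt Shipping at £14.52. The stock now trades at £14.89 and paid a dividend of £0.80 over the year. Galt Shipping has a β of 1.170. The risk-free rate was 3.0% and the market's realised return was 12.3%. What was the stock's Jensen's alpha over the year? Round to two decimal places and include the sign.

Realised HPR = (P1 + D1 − P0) / P0 = (14.89 + 0.80 − 14.52) / 14.52 = 1.17 / 14.52 = 8.0579%
MRP = 12.3% − 3.0% = 9.30%
CAPM required = R_f + β·MRP = 3.0% + 1.170 × 9.3% = 13.8810%
α = realised − required = 8.0579% − 13.8810% = -5.82%

-5.82%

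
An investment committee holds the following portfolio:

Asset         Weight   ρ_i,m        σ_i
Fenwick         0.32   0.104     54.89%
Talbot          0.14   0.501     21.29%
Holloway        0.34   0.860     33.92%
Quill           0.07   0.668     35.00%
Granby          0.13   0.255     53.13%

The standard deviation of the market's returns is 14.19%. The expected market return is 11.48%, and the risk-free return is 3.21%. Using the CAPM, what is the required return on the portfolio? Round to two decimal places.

β_Fenwick = 0.104 × 54.89% / 14.19% = 0.4023
β_Talbot = 0.501 × 21.29% / 14.19% = 0.7517
β_Holloway = 0.860 × 33.92% / 14.19% = 2.0558
β_Quill = 0.668 × 35.00% / 14.19% = 1.6476
β_Granby = 0.255 × 53.13% / 14.19% = 0.9548
β_P = Σ w_i β_i = 0.32×0.4023 + 0.14×0.7517 + 0.34×2.0558 + 0.07×1.6476 + 0.13×0.9548 = 1.1724
MRP = 11.48% − 3.21% = 8.27%
E(R_P) = R_f + β_P × MRP = 3.21% + 1.1724 × 8.27% = 12.91%

12.91%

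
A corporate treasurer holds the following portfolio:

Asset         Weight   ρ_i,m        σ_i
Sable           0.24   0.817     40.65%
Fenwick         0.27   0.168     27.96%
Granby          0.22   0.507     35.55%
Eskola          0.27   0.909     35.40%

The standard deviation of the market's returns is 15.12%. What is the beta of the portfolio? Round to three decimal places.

1.448

β_Sable = 0.817 × 40.65% / 15.12% = 2.1965
β_Fenwick = 0.168 × 27.96% / 15.12% = 0.3107
β_Granby = 0.507 × 35.55% / 15.12% = 1.1921
β_Eskola = 0.909 × 35.40% / 15.12% = 2.1282
β_P = Σ w_i β_i = 0.24×2.1965 + 0.27×0.3107 + 0.22×1.1921 + 0.27×2.1282 = 1.4479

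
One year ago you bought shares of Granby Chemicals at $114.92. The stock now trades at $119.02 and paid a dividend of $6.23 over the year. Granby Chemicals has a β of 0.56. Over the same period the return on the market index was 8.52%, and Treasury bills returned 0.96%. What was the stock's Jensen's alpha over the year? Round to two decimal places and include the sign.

Realised HPR = (P1 + D1 − P0) / P0 = (119.02 + 6.23 − 114.92) / 114.92 = 10.33 / 114.92 = 8.9889%
MRP = 8.52% − 0.96% = 7.56%
CAPM required = R_f + β·MRP = 0.96% + 0.56 × 7.56% = 5.1936%
α = realised − required = 8.9889% − 5.1936% = +3.80%

+3.80%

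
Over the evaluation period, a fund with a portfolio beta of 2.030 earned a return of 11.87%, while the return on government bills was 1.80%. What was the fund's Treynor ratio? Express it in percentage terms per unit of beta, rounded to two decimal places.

Treynor = (R_P − R_f) / β_P = (11.87% − 1.80%) / 2.0300 = 10.07% / 2.0300 = 4.96%

4.96%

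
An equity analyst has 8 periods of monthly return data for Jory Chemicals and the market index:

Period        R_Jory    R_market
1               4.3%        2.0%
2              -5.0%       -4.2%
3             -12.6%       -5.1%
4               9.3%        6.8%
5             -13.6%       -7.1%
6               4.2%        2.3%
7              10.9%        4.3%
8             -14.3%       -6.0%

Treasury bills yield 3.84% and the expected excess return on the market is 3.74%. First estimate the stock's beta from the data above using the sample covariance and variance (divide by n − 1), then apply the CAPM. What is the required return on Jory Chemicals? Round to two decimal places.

Mean R_i = (4.3 − 5.0 − 12.6 + 9.3 − 13.6 + 4.2 + 10.9 − 14.3) / 8 = -2.1000%
Mean R_m = (2.0 − 4.2 − 5.1 + 6.8 − 7.1 + 2.3 + 4.3 − 6.0) / 8 = -0.8750%
Σ(R_i − R̄_i)(R_m − R̄_m) = 381.2900  ⇒  Cov = 381.2900 / 7 = 54.4700
Σ(R_m − R̄_m)² = 197.9550  ⇒  Var(R_m) = 197.9550 / 7 = 28.2793
β = Cov / Var(R_m) = 54.4700 / 28.2793 = 1.9261
E(R) = R_f + β × MRP = 3.84% + 1.9261 × 3.74% = 11.04%

11.04%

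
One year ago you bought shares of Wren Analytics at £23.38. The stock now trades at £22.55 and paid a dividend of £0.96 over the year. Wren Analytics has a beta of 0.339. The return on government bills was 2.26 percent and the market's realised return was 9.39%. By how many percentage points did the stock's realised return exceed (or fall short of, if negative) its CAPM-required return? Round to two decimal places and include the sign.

Realised HPR = (P1 + D1 − P0) / P0 = (22.55 + 0.96 − 23.38) / 23.38 = 0.13 / 23.38 = 0.5560%
MRP = 9.39% − 2.26% = 7.13%
CAPM required = R_f + β·MRP = 2.26% + 0.339 × 7.13% = 4.67707%
α = realised − required = 0.5560% − 4.67707% = -4.12%

-4.12%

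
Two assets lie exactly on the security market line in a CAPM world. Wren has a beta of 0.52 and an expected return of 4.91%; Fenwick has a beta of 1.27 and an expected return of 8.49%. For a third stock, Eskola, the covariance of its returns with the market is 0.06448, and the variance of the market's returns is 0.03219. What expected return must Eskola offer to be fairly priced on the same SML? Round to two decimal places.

MRP = (8.49% − 4.91%) / (1.27 − 0.52) = 4.7733%
R_f = 4.91% − 0.52 × 4.7733% = 2.4279%
β_Eskola = Cov / Var(R_m) = 0.06448 / 0.03219 = 2.0031
E(R_Eskola) = R_f + β × MRP = 2.4279% + 2.0031 × 4.7733% = 11.99%

11.99%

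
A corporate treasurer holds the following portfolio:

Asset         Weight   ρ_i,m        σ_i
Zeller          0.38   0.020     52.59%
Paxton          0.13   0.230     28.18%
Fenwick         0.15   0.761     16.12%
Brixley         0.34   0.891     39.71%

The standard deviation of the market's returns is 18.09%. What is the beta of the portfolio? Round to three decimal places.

β_Zeller = 0.020 × 52.59% / 18.09% = 0.0581
β_Paxton = 0.230 × 28.18% / 18.09% = 0.3583
β_Fenwick = 0.761 × 16.12% / 18.09% = 0.6781
β_Brixley = 0.891 × 39.71% / 18.09% = 1.9559
β_P = Σ w_i β_i = 0.38×0.0581 + 0.13×0.3583 + 0.15×0.6781 + 0.34×1.9559 = 0.8354

0.835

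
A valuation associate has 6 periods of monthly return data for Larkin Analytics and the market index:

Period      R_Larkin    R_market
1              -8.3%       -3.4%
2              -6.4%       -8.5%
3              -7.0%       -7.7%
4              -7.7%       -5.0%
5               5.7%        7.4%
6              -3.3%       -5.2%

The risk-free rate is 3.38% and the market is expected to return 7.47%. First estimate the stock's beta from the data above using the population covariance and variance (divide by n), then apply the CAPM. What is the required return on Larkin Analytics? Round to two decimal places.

6.67%

Mean R_i = (-8.3 − 6.4 − 7.0 − 7.7 + 5.7 − 3.3) / 6 = -4.5000%
Mean R_m = (-3.4 − 8.5 − 7.7 − 5.0 + 7.4 − 5.2) / 6 = -3.7333%
Σ(R_i − R̄_i)(R_m − R̄_m) = 133.5600  ⇒  Cov = 133.5600 / 6 = 22.2600
Σ(R_m − R̄_m)² = 166.2733  ⇒  Var(R_m) = 166.2733 / 6 = 27.7122
β = Cov / Var(R_m) = 22.2600 / 27.7122 = 0.8033
MRP = 7.47% − 3.38% = 4.09%
E(R) = R_f + β × MRP = 3.38% + 0.8033 × 4.09% = 6.67%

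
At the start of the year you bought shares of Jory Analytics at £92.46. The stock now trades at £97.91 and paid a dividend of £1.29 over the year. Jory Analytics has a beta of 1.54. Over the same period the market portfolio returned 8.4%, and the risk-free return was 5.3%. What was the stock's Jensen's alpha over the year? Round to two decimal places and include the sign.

Realised HPR = (P1 + D1 − P0) / P0 = (97.91 + 1.29 − 92.46) / 92.46 = 6.74 / 92.46 = 7.2896%
MRP = 8.4% − 5.3% = 3.10%
CAPM required = R_f + β·MRP = 5.3% + 1.54 × 3.1% = 10.0740%
α = realised − required = 7.2896% − 10.0740% = -2.78%

-2.78%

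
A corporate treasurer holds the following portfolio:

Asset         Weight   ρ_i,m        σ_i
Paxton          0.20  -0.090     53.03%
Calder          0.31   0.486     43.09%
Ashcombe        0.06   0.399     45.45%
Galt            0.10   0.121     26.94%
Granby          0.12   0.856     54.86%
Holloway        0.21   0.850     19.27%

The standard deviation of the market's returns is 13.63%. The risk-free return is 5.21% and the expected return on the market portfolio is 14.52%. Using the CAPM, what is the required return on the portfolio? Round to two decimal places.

β_Paxton = -0.090 × 53.03% / 13.63% = -0.3502
β_Calder = 0.486 × 43.09% / 13.63% = 1.5364
β_Ashcombe = 0.399 × 45.45% / 13.63% = 1.3305
β_Galt = 0.121 × 26.94% / 13.63% = 0.2392
β_Granby = 0.856 × 54.86% / 13.63% = 3.4454
β_Holloway = 0.850 × 19.27% / 13.63% = 1.2017
β_P = Σ w_i β_i = 0.20×-0.3502 + 0.31×1.5364 + 0.06×1.3305 + 0.10×0.2392 + 0.12×3.4454 + 0.21×1.2017 = 1.1758
MRP = 14.52% − 5.21% = 9.31%
E(R_P) = R_f + β_P × MRP = 5.21% + 1.1758 × 9.31% = 16.16%

16.16%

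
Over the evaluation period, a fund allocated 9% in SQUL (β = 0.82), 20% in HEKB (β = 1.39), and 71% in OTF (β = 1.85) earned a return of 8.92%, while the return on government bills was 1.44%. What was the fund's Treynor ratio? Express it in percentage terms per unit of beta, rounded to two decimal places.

4.49%

β_P = 0.09×0.82 + 0.20×1.39 + 0.71×1.85 = 1.6653
Treynor = (R_P − R_f) / β_P = (8.92% − 1.44%) / 1.6653 = 7.48% / 1.6653 = 4.49%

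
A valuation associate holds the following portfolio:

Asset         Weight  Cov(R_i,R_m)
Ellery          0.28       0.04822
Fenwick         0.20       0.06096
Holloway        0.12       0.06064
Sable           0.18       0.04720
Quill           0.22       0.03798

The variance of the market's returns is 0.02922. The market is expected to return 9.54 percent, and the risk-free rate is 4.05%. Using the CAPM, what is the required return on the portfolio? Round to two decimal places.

13.41%

β_Ellery = 0.04822 / 0.02922 = 1.6502
β_Fenwick = 0.06096 / 0.02922 = 2.0862
β_Holloway = 0.06064 / 0.02922 = 2.0753
β_Sable = 0.04720 / 0.02922 = 1.6153
β_Quill = 0.03798 / 0.02922 = 1.2998
β_P = Σ w_i β_i = 0.28×1.6502 + 0.20×2.0862 + 0.12×2.0753 + 0.18×1.6153 + 0.22×1.2998 = 1.7050
MRP = 9.54% − 4.05% = 5.49%
E(R_P) = R_f + β_P × MRP = 4.05% + 1.7050 × 5.49% = 13.41%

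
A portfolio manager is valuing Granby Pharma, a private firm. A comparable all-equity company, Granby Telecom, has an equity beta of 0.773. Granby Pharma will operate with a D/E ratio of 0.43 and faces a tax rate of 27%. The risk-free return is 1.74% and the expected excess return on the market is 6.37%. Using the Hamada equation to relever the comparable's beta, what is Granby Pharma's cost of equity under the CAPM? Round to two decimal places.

8.21%

β_L = β_U × [1 + (1 − t)(D/E)] = 0.773 × [1 + (1 − 0.27) × 0.43]
    = 0.773 × [1 + 0.73 × 0.43] = 0.773 × 1.3139 = 1.0156
E(R) = R_f + β_L × MRP = 1.74% + 1.0156 × 6.37% = 8.21%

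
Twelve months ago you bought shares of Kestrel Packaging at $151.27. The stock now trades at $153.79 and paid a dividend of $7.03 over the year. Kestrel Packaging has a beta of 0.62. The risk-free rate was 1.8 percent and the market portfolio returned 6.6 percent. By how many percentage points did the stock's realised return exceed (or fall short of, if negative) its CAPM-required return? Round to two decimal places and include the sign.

Realised HPR = (P1 + D1 − P0) / P0 = (153.79 + 7.03 − 151.27) / 151.27 = 9.55 / 151.27 = 6.3132%
MRP = 6.6% − 1.8% = 4.80%
CAPM required = R_f + β·MRP = 1.8% + 0.62 × 4.8% = 4.7760%
α = realised − required = 6.3132% − 4.7760% = +1.54%

+1.54%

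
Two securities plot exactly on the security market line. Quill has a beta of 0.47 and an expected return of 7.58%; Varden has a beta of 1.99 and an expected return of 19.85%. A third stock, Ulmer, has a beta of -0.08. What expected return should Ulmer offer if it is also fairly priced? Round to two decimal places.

MRP (SML slope) = (19.85% − 7.58%) / (1.99 − 0.47) = 12.27% / 1.52 = 8.0724%
R_f (intercept) = 7.58% − 0.47 × 8.0724% = 3.7860%
E(R_Ulmer) = R_f + β × MRP = 3.7860% + -0.08 × 8.0724% = 3.14%

3.14%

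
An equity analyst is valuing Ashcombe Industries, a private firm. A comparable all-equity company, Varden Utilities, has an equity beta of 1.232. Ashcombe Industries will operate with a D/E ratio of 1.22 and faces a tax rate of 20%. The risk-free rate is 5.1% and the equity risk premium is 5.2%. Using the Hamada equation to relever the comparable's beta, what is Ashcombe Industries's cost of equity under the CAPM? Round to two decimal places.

β_L = β_U × [1 + (1 − t)(D/E)] = 1.232 × [1 + (1 − 0.20) × 1.22]
    = 1.232 × [1 + 0.80 × 1.22] = 1.232 × 1.9760 = 2.4344
E(R) = R_f + β_L × MRP = 5.1% + 2.4344 × 5.2% = 17.76%

17.76%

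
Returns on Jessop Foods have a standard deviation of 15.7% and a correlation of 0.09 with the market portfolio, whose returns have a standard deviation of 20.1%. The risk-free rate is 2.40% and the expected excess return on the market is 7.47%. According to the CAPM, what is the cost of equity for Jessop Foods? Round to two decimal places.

2.93%

β = ρ × σ_i / σ_m = 0.09 × 15.7% / 20.1% = 0.0703
E(R) = 2.40% + 0.0703 × 7.47% = 2.93%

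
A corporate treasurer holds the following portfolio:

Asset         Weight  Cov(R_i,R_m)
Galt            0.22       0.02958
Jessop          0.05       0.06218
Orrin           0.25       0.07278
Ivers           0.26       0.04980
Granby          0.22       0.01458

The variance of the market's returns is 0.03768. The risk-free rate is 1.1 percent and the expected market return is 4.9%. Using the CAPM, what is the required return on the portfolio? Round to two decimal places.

β_Galt = 0.02958 / 0.03768 = 0.7850
β_Jessop = 0.06218 / 0.03768 = 1.6502
β_Orrin = 0.07278 / 0.03768 = 1.9315
β_Ivers = 0.04980 / 0.03768 = 1.3217
β_Granby = 0.01458 / 0.03768 = 0.3869
β_P = Σ w_i β_i = 0.22×0.7850 + 0.05×1.6502 + 0.25×1.9315 + 0.26×1.3217 + 0.22×0.3869 = 1.1668
MRP = 4.9% − 1.1% = 3.80%
E(R_P) = R_f + β_P × MRP = 1.1% + 1.1668 × 3.8% = 5.53%

5.53%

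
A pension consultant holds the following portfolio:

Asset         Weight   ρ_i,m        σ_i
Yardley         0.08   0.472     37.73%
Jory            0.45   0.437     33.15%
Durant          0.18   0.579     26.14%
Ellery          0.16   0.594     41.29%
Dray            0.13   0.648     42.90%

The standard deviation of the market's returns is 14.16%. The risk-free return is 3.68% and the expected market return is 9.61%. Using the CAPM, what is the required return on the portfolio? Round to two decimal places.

β_Yardley = 0.472 × 37.73% / 14.16% = 1.2577
β_Jory = 0.437 × 33.15% / 14.16% = 1.0231
β_Durant = 0.579 × 26.14% / 14.16% = 1.0689
β_Ellery = 0.594 × 41.29% / 14.16% = 1.7321
β_Dray = 0.648 × 42.90% / 14.16% = 1.9632
β_P = Σ w_i β_i = 0.08×1.2577 + 0.45×1.0231 + 0.18×1.0689 + 0.16×1.7321 + 0.13×1.9632 = 1.2858
MRP = 9.61% − 3.68% = 5.93%
E(R_P) = R_f + β_P × MRP = 3.68% + 1.2858 × 5.93% = 11.30%

11.30%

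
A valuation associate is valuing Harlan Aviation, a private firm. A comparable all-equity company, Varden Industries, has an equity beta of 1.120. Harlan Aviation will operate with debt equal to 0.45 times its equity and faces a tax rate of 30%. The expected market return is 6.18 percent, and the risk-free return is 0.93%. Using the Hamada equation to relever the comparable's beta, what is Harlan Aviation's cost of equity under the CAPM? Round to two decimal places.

8.66%

β_L = β_U × [1 + (1 − t)(D/E)] = 1.120 × [1 + (1 − 0.30) × 0.45]
    = 1.120 × [1 + 0.70 × 0.45] = 1.120 × 1.3150 = 1.4728
MRP = 6.18% − 0.93% = 5.25%
E(R) = R_f + β_L × MRP = 0.93% + 1.4728 × 5.25% = 8.66%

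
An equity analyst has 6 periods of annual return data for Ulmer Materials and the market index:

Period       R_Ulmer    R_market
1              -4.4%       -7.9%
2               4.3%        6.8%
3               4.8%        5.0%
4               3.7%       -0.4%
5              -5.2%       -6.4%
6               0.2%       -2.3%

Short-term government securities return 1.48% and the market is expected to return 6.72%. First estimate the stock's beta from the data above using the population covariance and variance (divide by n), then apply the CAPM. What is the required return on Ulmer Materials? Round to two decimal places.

Mean R_i = (-4.4 + 4.3 + 4.8 + 3.7 − 5.2 + 0.2) / 6 = 0.5667%
Mean R_m = (-7.9 + 6.8 + 5.0 − 0.4 − 6.4 − 2.3) / 6 = -0.8667%
Σ(R_i − R̄_i)(R_m − R̄_m) = 122.2867  ⇒  Cov = 122.2867 / 6 = 20.3811
Σ(R_m − R̄_m)² = 175.5533  ⇒  Var(R_m) = 175.5533 / 6 = 29.2589
β = Cov / Var(R_m) = 20.3811 / 29.2589 = 0.6966
MRP = 6.72% − 1.48% = 5.24%
E(R) = R_f + β × MRP = 1.48% + 0.6966 × 5.24% = 5.13%

5.13%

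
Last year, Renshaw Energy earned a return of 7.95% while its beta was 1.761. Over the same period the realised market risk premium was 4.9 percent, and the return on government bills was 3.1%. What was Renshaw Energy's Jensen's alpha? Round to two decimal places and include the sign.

-3.78%

CAPM benchmark = R_f + β(R_m − R_f) = 3.1% + 1.761 × 4.9% = 11.7289%
α = actual − benchmark = 7.95% − 11.7289% = -3.78%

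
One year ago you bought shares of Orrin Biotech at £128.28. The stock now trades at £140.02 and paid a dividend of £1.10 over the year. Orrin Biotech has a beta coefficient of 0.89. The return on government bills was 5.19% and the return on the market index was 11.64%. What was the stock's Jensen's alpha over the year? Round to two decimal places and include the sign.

Realised HPR = (P1 + D1 − P0) / P0 = (140.02 + 1.10 − 128.28) / 128.28 = 12.84 / 128.28 = 10.0094%
MRP = 11.64% − 5.19% = 6.45%
CAPM required = R_f + β·MRP = 5.19% + 0.89 × 6.45% = 10.9305%
α = realised − required = 10.0094% − 10.9305% = -0.92%

-0.92%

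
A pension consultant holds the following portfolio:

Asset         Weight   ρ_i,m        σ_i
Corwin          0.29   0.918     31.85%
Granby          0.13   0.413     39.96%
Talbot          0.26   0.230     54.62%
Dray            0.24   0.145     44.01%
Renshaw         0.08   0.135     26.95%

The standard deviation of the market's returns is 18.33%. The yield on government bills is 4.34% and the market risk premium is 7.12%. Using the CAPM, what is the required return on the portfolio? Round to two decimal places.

10.44%

β_Corwin = 0.918 × 31.85% / 18.33% = 1.5951
β_Granby = 0.413 × 39.96% / 18.33% = 0.9004
β_Talbot = 0.230 × 54.62% / 18.33% = 0.6854
β_Dray = 0.145 × 44.01% / 18.33% = 0.3481
β_Renshaw = 0.135 × 26.95% / 18.33% = 0.1985
β_P = Σ w_i β_i = 0.29×1.5951 + 0.13×0.9004 + 0.26×0.6854 + 0.24×0.3481 + 0.08×0.1985 = 0.8573
E(R_P) = R_f + β_P × MRP = 4.34% + 0.8573 × 7.12% = 10.44%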